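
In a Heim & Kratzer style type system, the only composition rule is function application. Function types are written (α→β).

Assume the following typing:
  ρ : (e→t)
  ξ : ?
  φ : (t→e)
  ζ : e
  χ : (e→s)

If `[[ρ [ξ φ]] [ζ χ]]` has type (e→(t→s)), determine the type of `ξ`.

For [[ρ [ξ φ]] [ζ χ]] to have type (e→(t→s)) with [ζ χ] of type s, [ρ [ξ φ]] must be the function: [ρ [ξ φ]] : (s→(e→(t→s))).
For [ρ [ξ φ]] to have type (s→(e→(t→s))) with ρ of type (e→t), [ξ φ] must be the function: [ξ φ] : ((e→t)→(s→(e→(t→s)))).
For [ξ φ] to have type ((e→t)→(s→(e→(t→s)))) with φ of type (t→e), ξ must be the function: ξ : ((t→e)→((e→t)→(s→(e→(t→s))))).

((t→e)→((e→t)→(s→(e→(t→s)))))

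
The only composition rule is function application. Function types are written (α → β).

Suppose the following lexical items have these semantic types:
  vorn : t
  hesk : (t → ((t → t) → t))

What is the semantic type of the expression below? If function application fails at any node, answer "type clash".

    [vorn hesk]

((t → t) → t)

[vorn hesk]: (t → ((t → t) → t)) applied to t yields ((t → t) → t).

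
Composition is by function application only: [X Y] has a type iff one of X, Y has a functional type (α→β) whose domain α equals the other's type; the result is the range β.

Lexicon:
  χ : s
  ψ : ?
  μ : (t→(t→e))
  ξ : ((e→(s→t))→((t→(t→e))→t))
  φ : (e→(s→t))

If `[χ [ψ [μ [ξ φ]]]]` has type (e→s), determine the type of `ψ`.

(t→(s→(e→s)))

[χ [ψ [μ [ξ φ]]]] must have type (e→s). The sister χ has type s; that is not a function onto (e→s), so [ψ [μ [ξ φ]]] must be the functor, of type (s→(e→s)).
[ψ [μ [ξ φ]]] must have type (s→(e→s)). The sister [μ [ξ φ]] has type t; that is not a function onto (s→(e→s)), so ψ must be the functor, of type (t→(s→(e→s))).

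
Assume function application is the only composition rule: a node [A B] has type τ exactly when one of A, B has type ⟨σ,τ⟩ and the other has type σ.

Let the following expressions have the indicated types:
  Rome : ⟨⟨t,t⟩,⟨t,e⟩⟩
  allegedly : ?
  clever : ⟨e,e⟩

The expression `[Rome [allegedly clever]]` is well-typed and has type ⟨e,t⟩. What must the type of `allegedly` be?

[Rome [allegedly clever]] must have type ⟨e,t⟩. The sister Rome has type ⟨⟨t,t⟩,⟨t,e⟩⟩; that is not a function onto ⟨e,t⟩, so [allegedly clever] must be the functor, of type ⟨⟨⟨t,t⟩,⟨t,e⟩⟩,⟨e,t⟩⟩.
[allegedly clever] must have type ⟨⟨⟨t,t⟩,⟨t,e⟩⟩,⟨e,t⟩⟩. The sister clever has type ⟨e,e⟩; that is not a function onto ⟨⟨⟨t,t⟩,⟨t,e⟩⟩,⟨e,t⟩⟩, so allegedly must be the functor, of type ⟨⟨e,e⟩,⟨⟨⟨t,t⟩,⟨t,e⟩⟩,⟨e,t⟩⟩⟩.

⟨⟨e,e⟩,⟨⟨⟨t,t⟩,⟨t,e⟩⟩,⟨e,t⟩⟩⟩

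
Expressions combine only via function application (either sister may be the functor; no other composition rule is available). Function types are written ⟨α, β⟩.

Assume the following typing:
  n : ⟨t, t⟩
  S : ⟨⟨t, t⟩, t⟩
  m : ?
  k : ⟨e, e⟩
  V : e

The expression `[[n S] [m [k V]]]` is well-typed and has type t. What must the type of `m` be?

⟨e, ⟨t, t⟩⟩

[[n S] [m [k V]]] must have type t. The sister [n S] has type t; that is not a function onto t, so [m [k V]] must be the functor, of type ⟨t, t⟩.
[m [k V]] must have type ⟨t, t⟩. The sister [k V] has type e; that is not a function onto ⟨t, t⟩, so m must be the functor, of type ⟨e, ⟨t, t⟩⟩.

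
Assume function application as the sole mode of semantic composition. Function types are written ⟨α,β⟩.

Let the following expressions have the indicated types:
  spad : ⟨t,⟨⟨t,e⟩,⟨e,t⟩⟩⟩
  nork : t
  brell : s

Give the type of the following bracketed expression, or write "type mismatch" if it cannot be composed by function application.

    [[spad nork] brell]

[spad nork]: ⟨t,⟨⟨t,e⟩,⟨e,t⟩⟩⟩ applied to t yields ⟨⟨t,e⟩,⟨e,t⟩⟩.
[[spad nork] brell]: ⟨⟨t,e⟩,⟨e,t⟩⟩ and s cannot combine by function application — type clash.

type mismatch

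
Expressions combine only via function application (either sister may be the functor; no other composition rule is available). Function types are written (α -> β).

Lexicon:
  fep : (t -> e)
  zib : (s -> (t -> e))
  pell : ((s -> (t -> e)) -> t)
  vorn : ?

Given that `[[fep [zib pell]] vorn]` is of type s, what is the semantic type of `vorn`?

(e -> s)

At [[fep [zib pell]] vorn] (required: s): [fep [zib pell]] is e, which is not a function with range s; hence vorn is the functor — type (e -> s).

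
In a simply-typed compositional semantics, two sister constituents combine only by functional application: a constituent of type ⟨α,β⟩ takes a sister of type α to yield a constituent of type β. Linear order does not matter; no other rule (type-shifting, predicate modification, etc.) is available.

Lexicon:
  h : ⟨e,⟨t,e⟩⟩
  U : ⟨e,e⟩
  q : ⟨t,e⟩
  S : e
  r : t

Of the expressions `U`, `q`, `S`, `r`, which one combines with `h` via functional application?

S

U : ⟨e,e⟩ — neither side's domain matches the other.
q : ⟨t,e⟩ — neither side's domain matches the other.
S — combines: h : ⟨e,⟨t,e⟩⟩ takes S : e as argument, giving ⟨t,e⟩.
r : t — neither side's domain matches the other.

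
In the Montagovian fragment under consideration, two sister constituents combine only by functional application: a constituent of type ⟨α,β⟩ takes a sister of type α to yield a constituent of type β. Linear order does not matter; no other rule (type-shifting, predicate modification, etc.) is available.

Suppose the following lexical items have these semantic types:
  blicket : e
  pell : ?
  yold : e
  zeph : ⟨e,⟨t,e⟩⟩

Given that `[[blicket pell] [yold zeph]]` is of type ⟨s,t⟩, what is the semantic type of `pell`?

⟨e,⟨⟨t,e⟩,⟨s,t⟩⟩⟩

At [[blicket pell] [yold zeph]] (required: ⟨s,t⟩): [yold zeph] is ⟨t,e⟩, which is not a function with range ⟨s,t⟩; hence [blicket pell] is the functor — type ⟨⟨t,e⟩,⟨s,t⟩⟩.
At [blicket pell] (required: ⟨⟨t,e⟩,⟨s,t⟩⟩): blicket is e, which is not a function with range ⟨⟨t,e⟩,⟨s,t⟩⟩; hence pell is the functor — type ⟨e,⟨⟨t,e⟩,⟨s,t⟩⟩⟩.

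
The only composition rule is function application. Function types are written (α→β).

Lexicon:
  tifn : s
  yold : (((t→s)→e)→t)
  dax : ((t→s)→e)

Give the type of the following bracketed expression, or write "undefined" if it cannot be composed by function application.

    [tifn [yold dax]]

[yold dax] — yold of type (((t→s)→e)→t) combines with dax of type ((t→s)→e): type t.
[tifn [yold dax]]: s with t — neither is a function whose domain matches the other; composition fails here.

undefined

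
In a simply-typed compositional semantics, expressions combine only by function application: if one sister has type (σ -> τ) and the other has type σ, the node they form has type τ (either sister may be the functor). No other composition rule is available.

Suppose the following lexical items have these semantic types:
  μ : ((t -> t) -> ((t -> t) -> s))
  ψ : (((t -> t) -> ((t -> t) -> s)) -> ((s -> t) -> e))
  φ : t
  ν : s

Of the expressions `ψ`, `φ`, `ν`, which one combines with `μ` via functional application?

ψ — combines: ψ : (((t -> t) -> ((t -> t) -> s)) -> ((s -> t) -> e)) takes μ : ((t -> t) -> ((t -> t) -> s)) as argument, giving ((s -> t) -> e).
φ : t — neither side's domain matches the other.
ν : s — neither side's domain matches the other.

ψ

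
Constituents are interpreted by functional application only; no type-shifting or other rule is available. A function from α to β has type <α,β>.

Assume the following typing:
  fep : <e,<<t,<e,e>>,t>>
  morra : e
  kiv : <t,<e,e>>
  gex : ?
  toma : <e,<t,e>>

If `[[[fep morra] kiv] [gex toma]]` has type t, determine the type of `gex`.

<<e,<t,e>>,<t,t>>

For [[[fep morra] kiv] [gex toma]] to have type t with [[fep morra] kiv] of type t, [gex toma] must be the function: [gex toma] : <t,t>.
For [gex toma] to have type <t,t> with toma of type <e,<t,e>>, gex must be the function: gex : <<e,<t,e>>,<t,t>>.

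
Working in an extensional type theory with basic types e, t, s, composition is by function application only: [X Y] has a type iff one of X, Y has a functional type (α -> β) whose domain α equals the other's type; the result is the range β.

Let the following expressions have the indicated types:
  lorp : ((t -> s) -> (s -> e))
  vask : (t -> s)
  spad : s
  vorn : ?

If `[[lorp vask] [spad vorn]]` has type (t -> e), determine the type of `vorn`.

(s -> ((s -> e) -> (t -> e)))

[[lorp vask] [spad vorn]] is required to be (t -> e). [lorp vask] : (s -> e) cannot yield (t -> e) as functor, so [spad vorn] : ((s -> e) -> (t -> e)).
[spad vorn] is required to be ((s -> e) -> (t -> e)). spad : s cannot yield ((s -> e) -> (t -> e)) as functor, so vorn : (s -> ((s -> e) -> (t -> e))).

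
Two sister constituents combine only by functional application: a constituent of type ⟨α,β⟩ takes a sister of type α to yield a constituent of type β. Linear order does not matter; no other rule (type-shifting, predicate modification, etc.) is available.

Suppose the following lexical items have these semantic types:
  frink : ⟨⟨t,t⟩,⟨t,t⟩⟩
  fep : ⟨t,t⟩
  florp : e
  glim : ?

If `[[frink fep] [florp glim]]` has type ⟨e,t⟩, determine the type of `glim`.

For [[frink fep] [florp glim]] to have type ⟨e,t⟩ with [frink fep] of type ⟨t,t⟩, [florp glim] must be the function: [florp glim] : ⟨⟨t,t⟩,⟨e,t⟩⟩.
For [florp glim] to have type ⟨⟨t,t⟩,⟨e,t⟩⟩ with florp of type e, glim must be the function: glim : ⟨e,⟨⟨t,t⟩,⟨e,t⟩⟩⟩.

⟨e,⟨⟨t,t⟩,⟨e,t⟩⟩⟩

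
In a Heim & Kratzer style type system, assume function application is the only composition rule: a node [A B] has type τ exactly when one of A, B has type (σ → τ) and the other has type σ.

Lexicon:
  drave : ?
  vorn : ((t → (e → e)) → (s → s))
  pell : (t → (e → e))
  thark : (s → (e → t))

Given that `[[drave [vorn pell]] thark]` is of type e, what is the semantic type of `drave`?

For [[drave [vorn pell]] thark] to have type e with thark of type (s → (e → t)), [drave [vorn pell]] must be the function: [drave [vorn pell]] : ((s → (e → t)) → e).
For [drave [vorn pell]] to have type ((s → (e → t)) → e) with [vorn pell] of type (s → s), drave must be the function: drave : ((s → s) → ((s → (e → t)) → e)).

((s → s) → ((s → (e → t)) → e))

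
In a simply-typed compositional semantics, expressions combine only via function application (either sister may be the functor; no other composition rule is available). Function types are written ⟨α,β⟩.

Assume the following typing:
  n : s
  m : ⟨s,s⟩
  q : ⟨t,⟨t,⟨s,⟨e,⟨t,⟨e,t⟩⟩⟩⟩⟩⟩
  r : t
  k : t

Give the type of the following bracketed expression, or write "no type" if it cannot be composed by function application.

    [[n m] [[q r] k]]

⟨e,⟨t,⟨e,t⟩⟩⟩

At [n m], m : ⟨s,s⟩ takes n : s, giving s.
At [q r], q : ⟨t,⟨t,⟨s,⟨e,⟨t,⟨e,t⟩⟩⟩⟩⟩⟩ takes r : t, giving ⟨t,⟨s,⟨e,⟨t,⟨e,t⟩⟩⟩⟩⟩.
At [[q r] k], [q r] : ⟨t,⟨s,⟨e,⟨t,⟨e,t⟩⟩⟩⟩⟩ takes k : t, giving ⟨s,⟨e,⟨t,⟨e,t⟩⟩⟩⟩.
At [[n m] [[q r] k]], [[q r] k] : ⟨s,⟨e,⟨t,⟨e,t⟩⟩⟩⟩ takes [n m] : s, giving ⟨e,⟨t,⟨e,t⟩⟩⟩.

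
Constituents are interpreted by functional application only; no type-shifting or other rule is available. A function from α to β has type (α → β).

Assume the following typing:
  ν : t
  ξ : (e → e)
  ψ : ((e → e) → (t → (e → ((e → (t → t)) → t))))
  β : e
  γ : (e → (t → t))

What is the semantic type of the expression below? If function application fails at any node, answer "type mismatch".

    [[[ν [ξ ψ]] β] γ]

t

[ξ ψ]: ψ is ((e → e) → (t → (e → ((e → (t → t)) → t)))), ξ is (e → e); result (t → (e → ((e → (t → t)) → t))).
[ν [ξ ψ]]: [ξ ψ] is (t → (e → ((e → (t → t)) → t))), ν is t; result (e → ((e → (t → t)) → t)).
[[ν [ξ ψ]] β]: [ν [ξ ψ]] is (e → ((e → (t → t)) → t)), β is e; result ((e → (t → t)) → t).
[[[ν [ξ ψ]] β] γ]: [[ν [ξ ψ]] β] is ((e → (t → t)) → t), γ is (e → (t → t)); result t.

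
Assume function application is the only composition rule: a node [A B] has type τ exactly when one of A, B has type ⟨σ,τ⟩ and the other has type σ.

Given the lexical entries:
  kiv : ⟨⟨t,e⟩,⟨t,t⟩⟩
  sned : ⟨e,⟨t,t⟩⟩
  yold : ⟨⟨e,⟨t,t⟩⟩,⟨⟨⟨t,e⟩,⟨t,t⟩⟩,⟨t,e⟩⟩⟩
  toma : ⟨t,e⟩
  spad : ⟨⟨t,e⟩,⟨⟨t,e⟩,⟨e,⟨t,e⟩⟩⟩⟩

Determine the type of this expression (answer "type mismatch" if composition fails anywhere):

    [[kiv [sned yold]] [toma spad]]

[sned yold] — yold of type ⟨⟨e,⟨t,t⟩⟩,⟨⟨⟨t,e⟩,⟨t,t⟩⟩,⟨t,e⟩⟩⟩ combines with sned of type ⟨e,⟨t,t⟩⟩: type ⟨⟨⟨t,e⟩,⟨t,t⟩⟩,⟨t,e⟩⟩.
[kiv [sned yold]] — [sned yold] of type ⟨⟨⟨t,e⟩,⟨t,t⟩⟩,⟨t,e⟩⟩ combines with kiv of type ⟨⟨t,e⟩,⟨t,t⟩⟩: type ⟨t,e⟩.
[toma spad] — spad of type ⟨⟨t,e⟩,⟨⟨t,e⟩,⟨e,⟨t,e⟩⟩⟩⟩ combines with toma of type ⟨t,e⟩: type ⟨⟨t,e⟩,⟨e,⟨t,e⟩⟩⟩.
[[kiv [sned yold]] [toma spad]] — [toma spad] of type ⟨⟨t,e⟩,⟨e,⟨t,e⟩⟩⟩ combines with [kiv [sned yold]] of type ⟨t,e⟩: type ⟨e,⟨t,e⟩⟩.

⟨e,⟨t,e⟩⟩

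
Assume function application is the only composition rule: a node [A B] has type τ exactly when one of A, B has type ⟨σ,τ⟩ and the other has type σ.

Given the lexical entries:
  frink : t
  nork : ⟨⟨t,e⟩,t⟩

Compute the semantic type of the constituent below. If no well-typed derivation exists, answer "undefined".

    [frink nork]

undefined

[frink nork]: t with ⟨⟨t,e⟩,t⟩ — neither is a function whose domain matches the other; composition fails here.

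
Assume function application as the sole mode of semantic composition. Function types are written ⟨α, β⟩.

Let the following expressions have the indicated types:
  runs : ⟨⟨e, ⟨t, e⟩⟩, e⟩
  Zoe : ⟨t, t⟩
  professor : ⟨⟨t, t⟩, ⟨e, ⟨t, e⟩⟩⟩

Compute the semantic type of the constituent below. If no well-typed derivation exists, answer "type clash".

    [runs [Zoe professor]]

e

[Zoe professor] — professor of type ⟨⟨t, t⟩, ⟨e, ⟨t, e⟩⟩⟩ combines with Zoe of type ⟨t, t⟩: type ⟨e, ⟨t, e⟩⟩.
[runs [Zoe professor]] — runs of type ⟨⟨e, ⟨t, e⟩⟩, e⟩ combines with [Zoe professor] of type ⟨e, ⟨t, e⟩⟩: type e.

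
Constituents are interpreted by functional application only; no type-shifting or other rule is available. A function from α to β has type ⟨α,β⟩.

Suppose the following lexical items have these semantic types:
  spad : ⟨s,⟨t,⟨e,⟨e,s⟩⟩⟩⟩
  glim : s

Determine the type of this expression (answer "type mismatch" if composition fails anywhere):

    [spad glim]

⟨t,⟨e,⟨e,s⟩⟩⟩

At [spad glim], spad : ⟨s,⟨t,⟨e,⟨e,s⟩⟩⟩⟩ takes glim : s, giving ⟨t,⟨e,⟨e,s⟩⟩⟩.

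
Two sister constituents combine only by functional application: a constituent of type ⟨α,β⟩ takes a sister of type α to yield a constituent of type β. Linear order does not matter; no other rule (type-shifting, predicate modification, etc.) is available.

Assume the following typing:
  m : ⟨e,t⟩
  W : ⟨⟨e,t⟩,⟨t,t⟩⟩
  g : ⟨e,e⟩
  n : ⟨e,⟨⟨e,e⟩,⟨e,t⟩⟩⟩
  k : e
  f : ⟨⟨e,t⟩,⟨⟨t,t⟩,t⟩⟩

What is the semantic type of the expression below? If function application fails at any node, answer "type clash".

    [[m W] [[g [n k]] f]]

At [m W], W : ⟨⟨e,t⟩,⟨t,t⟩⟩ takes m : ⟨e,t⟩, giving ⟨t,t⟩.
At [n k], n : ⟨e,⟨⟨e,e⟩,⟨e,t⟩⟩⟩ takes k : e, giving ⟨⟨e,e⟩,⟨e,t⟩⟩.
At [g [n k]], [n k] : ⟨⟨e,e⟩,⟨e,t⟩⟩ takes g : ⟨e,e⟩, giving ⟨e,t⟩.
At [[g [n k]] f], f : ⟨⟨e,t⟩,⟨⟨t,t⟩,t⟩⟩ takes [g [n k]] : ⟨e,t⟩, giving ⟨⟨t,t⟩,t⟩.
At [[m W] [[g [n k]] f]], [[g [n k]] f] : ⟨⟨t,t⟩,t⟩ takes [m W] : ⟨t,t⟩, giving t.

t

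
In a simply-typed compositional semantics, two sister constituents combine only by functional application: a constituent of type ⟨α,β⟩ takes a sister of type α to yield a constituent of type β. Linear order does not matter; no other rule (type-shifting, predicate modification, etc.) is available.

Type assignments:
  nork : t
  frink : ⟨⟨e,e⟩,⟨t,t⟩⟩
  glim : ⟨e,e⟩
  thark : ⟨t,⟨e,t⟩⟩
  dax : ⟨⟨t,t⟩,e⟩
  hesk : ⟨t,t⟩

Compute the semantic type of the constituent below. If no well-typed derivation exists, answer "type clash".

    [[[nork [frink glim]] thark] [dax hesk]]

[frink glim] — frink of type ⟨⟨e,e⟩,⟨t,t⟩⟩ combines with glim of type ⟨e,e⟩: type ⟨t,t⟩.
[nork [frink glim]] — [frink glim] of type ⟨t,t⟩ combines with nork of type t: type t.
[[nork [frink glim]] thark] — thark of type ⟨t,⟨e,t⟩⟩ combines with [nork [frink glim]] of type t: type ⟨e,t⟩.
[dax hesk] — dax of type ⟨⟨t,t⟩,e⟩ combines with hesk of type ⟨t,t⟩: type e.
[[[nork [frink glim]] thark] [dax hesk]] — [[nork [frink glim]] thark] of type ⟨e,t⟩ combines with [dax hesk] of type e: type t.

t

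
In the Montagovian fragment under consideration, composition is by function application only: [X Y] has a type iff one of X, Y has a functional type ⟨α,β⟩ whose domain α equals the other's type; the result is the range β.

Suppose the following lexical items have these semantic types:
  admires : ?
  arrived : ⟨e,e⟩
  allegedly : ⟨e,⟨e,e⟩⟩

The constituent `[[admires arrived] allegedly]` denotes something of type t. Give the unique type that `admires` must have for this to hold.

⟨⟨e,e⟩,⟨⟨e,⟨e,e⟩⟩,t⟩⟩

At [[admires arrived] allegedly] (required: t): allegedly is ⟨e,⟨e,e⟩⟩, which is not a function with range t; hence [admires arrived] is the functor — type ⟨⟨e,⟨e,e⟩⟩,t⟩.
At [admires arrived] (required: ⟨⟨e,⟨e,e⟩⟩,t⟩): arrived is ⟨e,e⟩, which is not a function with range ⟨⟨e,⟨e,e⟩⟩,t⟩; hence admires is the functor — type ⟨⟨e,e⟩,⟨⟨e,⟨e,e⟩⟩,t⟩⟩.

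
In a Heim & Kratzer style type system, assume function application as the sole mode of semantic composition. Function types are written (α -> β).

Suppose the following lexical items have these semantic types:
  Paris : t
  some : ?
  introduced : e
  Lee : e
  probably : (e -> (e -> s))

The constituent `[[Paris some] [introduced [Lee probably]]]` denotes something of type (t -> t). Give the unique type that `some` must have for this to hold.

(t -> (s -> (t -> t)))

At [[Paris some] [introduced [Lee probably]]] (required: (t -> t)): [introduced [Lee probably]] is s, which is not a function with range (t -> t); hence [Paris some] is the functor — type (s -> (t -> t)).
At [Paris some] (required: (s -> (t -> t))): Paris is t, which is not a function with range (s -> (t -> t)); hence some is the functor — type (t -> (s -> (t -> t))).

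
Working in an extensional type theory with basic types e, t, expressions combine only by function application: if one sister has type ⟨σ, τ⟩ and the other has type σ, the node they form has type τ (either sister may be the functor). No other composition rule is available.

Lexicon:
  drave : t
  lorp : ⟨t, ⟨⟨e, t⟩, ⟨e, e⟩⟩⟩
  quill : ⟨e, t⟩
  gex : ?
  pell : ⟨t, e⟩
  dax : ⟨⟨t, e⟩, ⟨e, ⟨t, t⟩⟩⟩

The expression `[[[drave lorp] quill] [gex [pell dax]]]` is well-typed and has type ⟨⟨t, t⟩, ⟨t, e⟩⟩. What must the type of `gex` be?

⟨⟨e, ⟨t, t⟩⟩, ⟨⟨e, e⟩, ⟨⟨t, t⟩, ⟨t, e⟩⟩⟩⟩

[[[drave lorp] quill] [gex [pell dax]]] must have type ⟨⟨t, t⟩, ⟨t, e⟩⟩. The sister [[drave lorp] quill] has type ⟨e, e⟩; that is not a function onto ⟨⟨t, t⟩, ⟨t, e⟩⟩, so [gex [pell dax]] must be the functor, of type ⟨⟨e, e⟩, ⟨⟨t, t⟩, ⟨t, e⟩⟩⟩.
[gex [pell dax]] must have type ⟨⟨e, e⟩, ⟨⟨t, t⟩, ⟨t, e⟩⟩⟩. The sister [pell dax] has type ⟨e, ⟨t, t⟩⟩; that is not a function onto ⟨⟨e, e⟩, ⟨⟨t, t⟩, ⟨t, e⟩⟩⟩, so gex must be the functor, of type ⟨⟨e, ⟨t, t⟩⟩, ⟨⟨e, e⟩, ⟨⟨t, t⟩, ⟨t, e⟩⟩⟩⟩.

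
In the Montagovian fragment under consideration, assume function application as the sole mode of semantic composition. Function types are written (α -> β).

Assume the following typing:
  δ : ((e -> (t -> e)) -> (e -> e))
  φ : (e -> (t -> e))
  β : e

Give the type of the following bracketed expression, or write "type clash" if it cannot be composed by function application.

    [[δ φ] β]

e

[δ φ]: ((e -> (t -> e)) -> (e -> e)) applied to (e -> (t -> e)) yields (e -> e).
[[δ φ] β]: (e -> e) applied to e yields e.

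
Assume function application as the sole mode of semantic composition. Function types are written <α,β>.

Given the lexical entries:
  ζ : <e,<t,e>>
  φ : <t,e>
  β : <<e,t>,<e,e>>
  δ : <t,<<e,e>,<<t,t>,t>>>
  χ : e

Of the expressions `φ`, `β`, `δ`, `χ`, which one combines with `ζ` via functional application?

φ : <t,e> — ζ needs e; φ needs t; neither fits.
β : <<e,t>,<e,e>> — ζ needs e; β needs <e,t>; neither fits.
δ : <t,<<e,e>,<<t,t>,t>>> — ζ needs e; δ needs t; neither fits.
χ — combines: ζ : <e,<t,e>> takes χ : e as argument, giving <t,e>.

χ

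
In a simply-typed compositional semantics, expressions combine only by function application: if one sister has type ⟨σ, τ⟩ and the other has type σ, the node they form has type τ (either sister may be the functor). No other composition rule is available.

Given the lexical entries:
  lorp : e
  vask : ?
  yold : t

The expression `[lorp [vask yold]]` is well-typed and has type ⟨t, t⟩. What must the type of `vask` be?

⟨t, ⟨e, ⟨t, t⟩⟩⟩

For [lorp [vask yold]] to have type ⟨t, t⟩ with lorp of type e, [vask yold] must be the function: [vask yold] : ⟨e, ⟨t, t⟩⟩.
For [vask yold] to have type ⟨e, ⟨t, t⟩⟩ with yold of type t, vask must be the function: vask : ⟨t, ⟨e, ⟨t, t⟩⟩⟩.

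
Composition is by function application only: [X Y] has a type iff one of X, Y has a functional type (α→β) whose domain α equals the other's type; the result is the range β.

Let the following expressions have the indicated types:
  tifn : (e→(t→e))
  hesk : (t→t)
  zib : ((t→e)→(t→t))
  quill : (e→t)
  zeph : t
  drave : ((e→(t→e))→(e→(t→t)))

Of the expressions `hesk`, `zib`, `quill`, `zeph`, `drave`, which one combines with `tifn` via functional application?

hesk : (t→t) — does not combine with tifn.
zib : ((t→e)→(t→t)) — does not combine with tifn.
quill : (e→t) — does not combine with tifn.
zeph : t — does not combine with tifn.
drave — combines: drave : ((e→(t→e))→(e→(t→t))) takes tifn : (e→(t→e)) as argument, giving (e→(t→t)).

drave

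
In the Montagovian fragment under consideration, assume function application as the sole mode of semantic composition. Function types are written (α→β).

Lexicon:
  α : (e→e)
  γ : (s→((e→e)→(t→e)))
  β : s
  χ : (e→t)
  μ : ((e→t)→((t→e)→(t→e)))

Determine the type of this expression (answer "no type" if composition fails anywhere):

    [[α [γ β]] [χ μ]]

(t→e)

[γ β]: γ is (s→((e→e)→(t→e))), β is s; result ((e→e)→(t→e)).
[α [γ β]]: [γ β] is ((e→e)→(t→e)), α is (e→e); result (t→e).
[χ μ]: μ is ((e→t)→((t→e)→(t→e))), χ is (e→t); result ((t→e)→(t→e)).
[[α [γ β]] [χ μ]]: [χ μ] is ((t→e)→(t→e)), [α [γ β]] is (t→e); result (t→e).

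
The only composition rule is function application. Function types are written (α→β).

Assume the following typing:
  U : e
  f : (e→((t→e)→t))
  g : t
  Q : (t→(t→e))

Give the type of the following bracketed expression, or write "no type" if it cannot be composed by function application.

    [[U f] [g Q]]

At [U f], f : (e→((t→e)→t)) takes U : e, giving ((t→e)→t).
At [g Q], Q : (t→(t→e)) takes g : t, giving (t→e).
At [[U f] [g Q]], [U f] : ((t→e)→t) takes [g Q] : (t→e), giving t.

t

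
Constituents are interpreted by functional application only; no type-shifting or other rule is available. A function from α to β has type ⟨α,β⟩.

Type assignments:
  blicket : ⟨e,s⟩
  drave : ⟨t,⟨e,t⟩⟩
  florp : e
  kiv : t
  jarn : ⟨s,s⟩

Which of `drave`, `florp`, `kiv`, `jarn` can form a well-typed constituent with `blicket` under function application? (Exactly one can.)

florp

drave : ⟨t,⟨e,t⟩⟩ — no; blicket wants e, and drave wants t.
florp — combines: blicket : ⟨e,s⟩ takes florp : e as argument, giving s.
kiv : t — no; blicket wants e, and kiv wants nothing (atomic).
jarn : ⟨s,s⟩ — no; blicket wants e, and jarn wants s.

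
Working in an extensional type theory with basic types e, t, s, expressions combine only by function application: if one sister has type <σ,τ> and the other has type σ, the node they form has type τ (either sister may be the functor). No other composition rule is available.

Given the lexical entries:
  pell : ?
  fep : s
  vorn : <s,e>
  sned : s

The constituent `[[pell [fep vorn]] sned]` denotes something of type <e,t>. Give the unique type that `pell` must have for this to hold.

<e,<s,<e,t>>>

[[pell [fep vorn]] sned] must have type <e,t>. The sister sned has type s; that is not a function onto <e,t>, so [pell [fep vorn]] must be the functor, of type <s,<e,t>>.
[pell [fep vorn]] must have type <s,<e,t>>. The sister [fep vorn] has type e; that is not a function onto <s,<e,t>>, so pell must be the functor, of type <e,<s,<e,t>>>.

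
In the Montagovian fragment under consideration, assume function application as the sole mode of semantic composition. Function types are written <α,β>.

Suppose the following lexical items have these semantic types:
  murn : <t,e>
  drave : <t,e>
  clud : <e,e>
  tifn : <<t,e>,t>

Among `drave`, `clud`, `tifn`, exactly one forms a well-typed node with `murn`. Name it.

drave : <t,e> — does not combine with murn.
clud : <e,e> — does not combine with murn.
tifn — combines: tifn : <<t,e>,t> takes murn : <t,e> as argument, giving t.

tifn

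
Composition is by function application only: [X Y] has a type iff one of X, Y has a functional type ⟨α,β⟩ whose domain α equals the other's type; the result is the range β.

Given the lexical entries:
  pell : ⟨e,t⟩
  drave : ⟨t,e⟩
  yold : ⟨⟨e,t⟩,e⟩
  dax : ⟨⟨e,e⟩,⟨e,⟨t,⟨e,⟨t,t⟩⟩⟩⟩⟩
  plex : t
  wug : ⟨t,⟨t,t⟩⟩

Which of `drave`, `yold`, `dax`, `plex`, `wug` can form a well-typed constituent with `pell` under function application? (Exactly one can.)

yold

drave : ⟨t,e⟩ — does not combine with pell.
yold — combines: yold : ⟨⟨e,t⟩,e⟩ takes pell : ⟨e,t⟩ as argument, giving e.
dax : ⟨⟨e,e⟩,⟨e,⟨t,⟨e,⟨t,t⟩⟩⟩⟩⟩ — does not combine with pell.
plex : t — does not combine with pell.
wug : ⟨t,⟨t,t⟩⟩ — does not combine with pell.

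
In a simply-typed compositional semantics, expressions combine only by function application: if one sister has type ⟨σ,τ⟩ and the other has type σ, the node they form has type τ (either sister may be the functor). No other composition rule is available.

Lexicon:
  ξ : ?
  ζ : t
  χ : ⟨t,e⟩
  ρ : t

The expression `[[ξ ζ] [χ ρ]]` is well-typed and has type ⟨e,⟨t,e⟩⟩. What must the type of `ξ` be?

⟨t,⟨e,⟨e,⟨t,e⟩⟩⟩⟩

[[ξ ζ] [χ ρ]] must have type ⟨e,⟨t,e⟩⟩. The sister [χ ρ] has type e; that is not a function onto ⟨e,⟨t,e⟩⟩, so [ξ ζ] must be the functor, of type ⟨e,⟨e,⟨t,e⟩⟩⟩.
[ξ ζ] must have type ⟨e,⟨e,⟨t,e⟩⟩⟩. The sister ζ has type t; that is not a function onto ⟨e,⟨e,⟨t,e⟩⟩⟩, so ξ must be the functor, of type ⟨t,⟨e,⟨e,⟨t,e⟩⟩⟩⟩.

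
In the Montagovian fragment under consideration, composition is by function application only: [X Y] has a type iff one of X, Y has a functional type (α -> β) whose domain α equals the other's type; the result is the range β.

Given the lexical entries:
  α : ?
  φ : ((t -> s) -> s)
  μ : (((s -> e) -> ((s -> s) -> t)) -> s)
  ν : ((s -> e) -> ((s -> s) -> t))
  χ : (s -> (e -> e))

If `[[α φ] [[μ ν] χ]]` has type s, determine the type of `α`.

(((t -> s) -> s) -> ((e -> e) -> s))

At [[α φ] [[μ ν] χ]] (required: s): [[μ ν] χ] is (e -> e), which is not a function with range s; hence [α φ] is the functor — type ((e -> e) -> s).
At [α φ] (required: ((e -> e) -> s)): φ is ((t -> s) -> s), which is not a function with range ((e -> e) -> s); hence α is the functor — type (((t -> s) -> s) -> ((e -> e) -> s)).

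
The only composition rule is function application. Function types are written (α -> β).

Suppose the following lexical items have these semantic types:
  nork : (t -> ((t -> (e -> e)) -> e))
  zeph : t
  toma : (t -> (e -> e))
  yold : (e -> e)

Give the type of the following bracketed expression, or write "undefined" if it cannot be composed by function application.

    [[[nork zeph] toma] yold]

At [nork zeph], nork : (t -> ((t -> (e -> e)) -> e)) takes zeph : t, giving ((t -> (e -> e)) -> e).
At [[nork zeph] toma], [nork zeph] : ((t -> (e -> e)) -> e) takes toma : (t -> (e -> e)), giving e.
At [[[nork zeph] toma] yold], yold : (e -> e) takes [[nork zeph] toma] : e, giving e.

e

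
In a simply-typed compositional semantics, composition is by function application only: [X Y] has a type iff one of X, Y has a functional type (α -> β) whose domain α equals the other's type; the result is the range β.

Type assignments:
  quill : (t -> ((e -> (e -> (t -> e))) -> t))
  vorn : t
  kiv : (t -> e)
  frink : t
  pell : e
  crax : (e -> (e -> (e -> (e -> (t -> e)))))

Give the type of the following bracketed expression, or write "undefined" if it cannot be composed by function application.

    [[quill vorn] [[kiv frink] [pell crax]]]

[quill vorn]: functor quill : (t -> ((e -> (e -> (t -> e))) -> t)), argument vorn : t; result ((e -> (e -> (t -> e))) -> t).
[kiv frink]: functor kiv : (t -> e), argument frink : t; result e.
[pell crax]: functor crax : (e -> (e -> (e -> (e -> (t -> e))))), argument pell : e; result (e -> (e -> (e -> (t -> e)))).
[[kiv frink] [pell crax]]: functor [pell crax] : (e -> (e -> (e -> (t -> e)))), argument [kiv frink] : e; result (e -> (e -> (t -> e))).
[[quill vorn] [[kiv frink] [pell crax]]]: functor [quill vorn] : ((e -> (e -> (t -> e))) -> t), argument [[kiv frink] [pell crax]] : (e -> (e -> (t -> e))); result t.

t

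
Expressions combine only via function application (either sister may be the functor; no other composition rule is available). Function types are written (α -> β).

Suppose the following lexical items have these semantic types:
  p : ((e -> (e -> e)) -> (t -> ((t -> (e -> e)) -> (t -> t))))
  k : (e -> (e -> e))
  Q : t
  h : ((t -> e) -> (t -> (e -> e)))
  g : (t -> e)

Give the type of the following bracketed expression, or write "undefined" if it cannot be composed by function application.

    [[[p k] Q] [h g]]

(t -> t)

[p k]: ((e -> (e -> e)) -> (t -> ((t -> (e -> e)) -> (t -> t)))) applied to (e -> (e -> e)) yields (t -> ((t -> (e -> e)) -> (t -> t))).
[[p k] Q]: (t -> ((t -> (e -> e)) -> (t -> t))) applied to t yields ((t -> (e -> e)) -> (t -> t)).
[h g]: ((t -> e) -> (t -> (e -> e))) applied to (t -> e) yields (t -> (e -> e)).
[[[p k] Q] [h g]]: ((t -> (e -> e)) -> (t -> t)) applied to (t -> (e -> e)) yields (t -> t).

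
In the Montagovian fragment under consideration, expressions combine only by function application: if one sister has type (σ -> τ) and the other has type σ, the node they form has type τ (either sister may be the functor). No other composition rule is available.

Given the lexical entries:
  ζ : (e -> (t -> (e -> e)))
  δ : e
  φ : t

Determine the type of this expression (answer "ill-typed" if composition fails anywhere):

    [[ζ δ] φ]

[ζ δ]: functor ζ : (e -> (t -> (e -> e))), argument δ : e; result (t -> (e -> e)).
[[ζ δ] φ]: functor [ζ δ] : (t -> (e -> e)), argument φ : t; result (e -> e).

(e -> e)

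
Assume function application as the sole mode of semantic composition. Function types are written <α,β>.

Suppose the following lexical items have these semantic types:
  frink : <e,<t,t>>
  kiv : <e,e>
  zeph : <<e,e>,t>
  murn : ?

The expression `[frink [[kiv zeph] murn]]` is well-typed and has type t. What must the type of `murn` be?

[frink [[kiv zeph] murn]] must have type t. The sister frink has type <e,<t,t>>; that is not a function onto t, so [[kiv zeph] murn] must be the functor, of type <<e,<t,t>>,t>.
[[kiv zeph] murn] must have type <<e,<t,t>>,t>. The sister [kiv zeph] has type t; that is not a function onto <<e,<t,t>>,t>, so murn must be the functor, of type <t,<<e,<t,t>>,t>>.

<t,<<e,<t,t>>,t>>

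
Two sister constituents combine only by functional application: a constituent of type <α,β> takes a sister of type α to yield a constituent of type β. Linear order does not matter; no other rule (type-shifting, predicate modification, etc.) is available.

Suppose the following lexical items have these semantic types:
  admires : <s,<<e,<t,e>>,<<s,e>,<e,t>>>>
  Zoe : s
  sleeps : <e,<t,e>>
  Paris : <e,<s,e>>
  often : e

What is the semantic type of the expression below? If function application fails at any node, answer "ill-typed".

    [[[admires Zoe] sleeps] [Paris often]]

<e,t>

[admires Zoe] — admires of type <s,<<e,<t,e>>,<<s,e>,<e,t>>>> combines with Zoe of type s: type <<e,<t,e>>,<<s,e>,<e,t>>>.
[[admires Zoe] sleeps] — [admires Zoe] of type <<e,<t,e>>,<<s,e>,<e,t>>> combines with sleeps of type <e,<t,e>>: type <<s,e>,<e,t>>.
[Paris often] — Paris of type <e,<s,e>> combines with often of type e: type <s,e>.
[[[admires Zoe] sleeps] [Paris often]] — [[admires Zoe] sleeps] of type <<s,e>,<e,t>> combines with [Paris often] of type <s,e>: type <e,t>.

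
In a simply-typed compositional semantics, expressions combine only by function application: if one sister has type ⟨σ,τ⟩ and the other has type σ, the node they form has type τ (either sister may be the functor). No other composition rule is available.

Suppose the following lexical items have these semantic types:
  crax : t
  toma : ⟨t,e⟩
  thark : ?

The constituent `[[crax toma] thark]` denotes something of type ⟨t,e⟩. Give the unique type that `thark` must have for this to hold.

For [[crax toma] thark] to have type ⟨t,e⟩ with [crax toma] of type e, thark must be the function: thark : ⟨e,⟨t,e⟩⟩.

⟨e,⟨t,e⟩⟩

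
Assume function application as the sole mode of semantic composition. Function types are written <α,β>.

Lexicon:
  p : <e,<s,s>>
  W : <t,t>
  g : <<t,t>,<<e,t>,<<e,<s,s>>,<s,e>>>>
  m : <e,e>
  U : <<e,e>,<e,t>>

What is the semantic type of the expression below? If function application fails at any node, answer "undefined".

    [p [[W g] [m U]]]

<s,e>

[W g]: functor g : <<t,t>,<<e,t>,<<e,<s,s>>,<s,e>>>>, argument W : <t,t>; result <<e,t>,<<e,<s,s>>,<s,e>>>.
[m U]: functor U : <<e,e>,<e,t>>, argument m : <e,e>; result <e,t>.
[[W g] [m U]]: functor [W g] : <<e,t>,<<e,<s,s>>,<s,e>>>, argument [m U] : <e,t>; result <<e,<s,s>>,<s,e>>.
[p [[W g] [m U]]]: functor [[W g] [m U]] : <<e,<s,s>>,<s,e>>, argument p : <e,<s,s>>; result <s,e>.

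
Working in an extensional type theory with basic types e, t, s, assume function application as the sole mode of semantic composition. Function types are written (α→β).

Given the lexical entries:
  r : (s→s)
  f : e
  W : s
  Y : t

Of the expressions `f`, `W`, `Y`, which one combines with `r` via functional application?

W

f : e — neither side's domain matches the other.
W — combines: r : (s→s) takes W : s as argument, giving s.
Y : t — neither side's domain matches the other.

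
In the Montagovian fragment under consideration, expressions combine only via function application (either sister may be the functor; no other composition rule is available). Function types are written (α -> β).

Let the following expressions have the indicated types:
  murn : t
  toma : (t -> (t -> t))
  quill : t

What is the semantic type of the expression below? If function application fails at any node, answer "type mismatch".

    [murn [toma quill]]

At [toma quill], toma : (t -> (t -> t)) takes quill : t, giving (t -> t).
At [murn [toma quill]], [toma quill] : (t -> t) takes murn : t, giving t.

t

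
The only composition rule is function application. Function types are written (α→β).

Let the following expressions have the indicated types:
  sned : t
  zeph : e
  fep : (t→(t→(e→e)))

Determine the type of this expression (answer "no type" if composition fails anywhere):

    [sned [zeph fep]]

[zeph fep]: e and (t→(t→(e→e))) cannot combine by function application — type clash.

no type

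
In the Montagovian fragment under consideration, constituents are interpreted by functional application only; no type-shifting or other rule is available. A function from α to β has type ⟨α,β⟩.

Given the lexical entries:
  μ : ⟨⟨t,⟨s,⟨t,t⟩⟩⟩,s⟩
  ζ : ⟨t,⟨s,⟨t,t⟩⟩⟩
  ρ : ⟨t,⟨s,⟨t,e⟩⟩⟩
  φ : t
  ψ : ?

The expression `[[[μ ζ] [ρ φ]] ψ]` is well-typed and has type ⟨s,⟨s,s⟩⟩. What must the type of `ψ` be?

⟨⟨t,e⟩,⟨s,⟨s,s⟩⟩⟩

[[[μ ζ] [ρ φ]] ψ] is required to be ⟨s,⟨s,s⟩⟩. [[μ ζ] [ρ φ]] : ⟨t,e⟩ cannot yield ⟨s,⟨s,s⟩⟩ as functor, so ψ : ⟨⟨t,e⟩,⟨s,⟨s,s⟩⟩⟩.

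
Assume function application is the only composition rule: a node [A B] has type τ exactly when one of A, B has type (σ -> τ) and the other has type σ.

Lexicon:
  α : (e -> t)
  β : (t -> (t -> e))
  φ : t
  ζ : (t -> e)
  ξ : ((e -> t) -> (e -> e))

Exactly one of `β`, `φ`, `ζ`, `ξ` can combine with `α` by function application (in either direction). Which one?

β : (t -> (t -> e)) — α needs e; β needs t; neither fits.
φ : t — α needs e; φ needs nothing (atomic); neither fits.
ζ : (t -> e) — α needs e; ζ needs t; neither fits.
ξ — combines: ξ : ((e -> t) -> (e -> e)) takes α : (e -> t) as argument, giving (e -> e).

ξ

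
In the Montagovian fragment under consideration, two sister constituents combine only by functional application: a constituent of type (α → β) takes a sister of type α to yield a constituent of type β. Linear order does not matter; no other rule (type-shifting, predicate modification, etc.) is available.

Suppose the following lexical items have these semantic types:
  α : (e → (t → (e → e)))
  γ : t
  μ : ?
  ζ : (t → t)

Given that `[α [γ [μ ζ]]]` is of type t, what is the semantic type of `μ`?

((t → t) → (t → ((e → (t → (e → e))) → t)))

For [α [γ [μ ζ]]] to have type t with α of type (e → (t → (e → e))), [γ [μ ζ]] must be the function: [γ [μ ζ]] : ((e → (t → (e → e))) → t).
For [γ [μ ζ]] to have type ((e → (t → (e → e))) → t) with γ of type t, [μ ζ] must be the function: [μ ζ] : (t → ((e → (t → (e → e))) → t)).
For [μ ζ] to have type (t → ((e → (t → (e → e))) → t)) with ζ of type (t → t), μ must be the function: μ : ((t → t) → (t → ((e → (t → (e → e))) → t))).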